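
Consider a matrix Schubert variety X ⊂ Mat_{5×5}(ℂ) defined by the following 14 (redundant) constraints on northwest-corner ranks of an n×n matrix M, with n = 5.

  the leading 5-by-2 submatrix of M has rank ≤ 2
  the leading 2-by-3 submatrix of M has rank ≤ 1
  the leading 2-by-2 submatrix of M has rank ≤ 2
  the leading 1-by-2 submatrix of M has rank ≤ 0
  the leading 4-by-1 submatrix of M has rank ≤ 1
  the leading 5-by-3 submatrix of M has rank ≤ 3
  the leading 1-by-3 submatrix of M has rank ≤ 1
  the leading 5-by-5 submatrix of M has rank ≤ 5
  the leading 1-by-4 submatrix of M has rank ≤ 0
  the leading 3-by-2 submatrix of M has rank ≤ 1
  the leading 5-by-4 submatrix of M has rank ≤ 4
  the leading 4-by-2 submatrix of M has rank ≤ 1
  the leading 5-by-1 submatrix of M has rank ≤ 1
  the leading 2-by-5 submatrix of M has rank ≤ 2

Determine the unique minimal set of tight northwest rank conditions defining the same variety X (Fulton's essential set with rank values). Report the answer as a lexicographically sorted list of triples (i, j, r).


Recovering R(i,j) via the rank-extension bound from the 14 conditions:

  R[1]: 0, 0, 0, 0, 1
  R[2]: 1, 1, 1, 1, 2
  R[3]: 1, 1, 2, 2, 3
  R[4]: 1, 1, 2, 3, 4
  R[5]: 1, 2, 3, 4, 5

second differences of R give the permutation w = (5, 1, 3, 4, 2).

2 SE-corners of the 6-cell Rothe diagram give Ess(w):

[(1, 4, 0), (4, 2, 1)]


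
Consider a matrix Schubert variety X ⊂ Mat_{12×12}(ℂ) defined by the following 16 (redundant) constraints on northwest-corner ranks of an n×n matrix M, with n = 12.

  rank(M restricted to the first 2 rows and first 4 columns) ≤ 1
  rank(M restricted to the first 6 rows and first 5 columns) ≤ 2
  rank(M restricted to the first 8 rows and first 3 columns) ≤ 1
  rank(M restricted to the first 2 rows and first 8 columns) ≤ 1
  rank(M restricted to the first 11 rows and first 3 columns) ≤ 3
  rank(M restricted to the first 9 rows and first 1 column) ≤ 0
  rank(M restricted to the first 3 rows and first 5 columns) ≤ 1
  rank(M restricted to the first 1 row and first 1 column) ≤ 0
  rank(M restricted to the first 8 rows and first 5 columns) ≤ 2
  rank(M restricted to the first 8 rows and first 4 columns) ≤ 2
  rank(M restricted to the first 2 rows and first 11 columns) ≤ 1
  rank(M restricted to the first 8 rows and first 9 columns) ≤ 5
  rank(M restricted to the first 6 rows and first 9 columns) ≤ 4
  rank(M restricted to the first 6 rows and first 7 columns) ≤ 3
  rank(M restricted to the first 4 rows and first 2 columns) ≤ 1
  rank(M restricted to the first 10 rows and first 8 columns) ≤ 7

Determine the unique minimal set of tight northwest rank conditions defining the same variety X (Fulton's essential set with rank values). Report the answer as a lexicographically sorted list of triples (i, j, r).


Rank table r_w(12×12) implied by the 16 constraints:

  R[1]: 0, 1, 1, 1, 1, 1, 1, 1, 1, 1, 1, 1
  R[2]: 0, 1, 1, 1, 1, 1, 1, 1, 1, 1, 1, 2
  R[3]: 0, 1, 1, 1, 1, 2, 2, 2, 2, 2, 2, 3
  R[4]: 0, 1, 1, 2, 2, 3, 3, 3, 3, 3, 3, 4
  R[5]: 0, 1, 1, 2, 2, 3, 3, 4, 4, 4, 4, 5
  R[6]: 0, 1, 1, 2, 2, 3, 3, 4, 4, 5, 5, 6
  R[7]: 0, 1, 1, 2, 2, 3, 4, 5, 5, 6, 6, 7
  R[8]: 0, 1, 1, 2, 2, 3, 4, 5, 5, 6, 7, 8
  R[9]: 0, 1, 2, 3, 3, 4, 5, 6, 6, 7, 8, 9
  R[10]: 1, 2, 3, 4, 4, 5, 6, 7, 7, 8, 9, 10
  R[11]: 1, 2, 3, 4, 5, 6, 7, 8, 8, 9, 10, 11
  R[12]: 1, 2, 3, 4, 5, 6, 7, 8, 9, 10, 11, 12

giving w = (2, 12, 6, 4, 8, 10, 7, 11, 3, 1, 5, 9) via Δ²R.

ℓ(w)=34; the 8 essential cells (i,j,r):

[(2, 11, 1), (3, 5, 1), (6, 7, 3), (6, 9, 4), (8, 3, 1), (8, 5, 2), (8, 9, 5), (9, 1, 0)]


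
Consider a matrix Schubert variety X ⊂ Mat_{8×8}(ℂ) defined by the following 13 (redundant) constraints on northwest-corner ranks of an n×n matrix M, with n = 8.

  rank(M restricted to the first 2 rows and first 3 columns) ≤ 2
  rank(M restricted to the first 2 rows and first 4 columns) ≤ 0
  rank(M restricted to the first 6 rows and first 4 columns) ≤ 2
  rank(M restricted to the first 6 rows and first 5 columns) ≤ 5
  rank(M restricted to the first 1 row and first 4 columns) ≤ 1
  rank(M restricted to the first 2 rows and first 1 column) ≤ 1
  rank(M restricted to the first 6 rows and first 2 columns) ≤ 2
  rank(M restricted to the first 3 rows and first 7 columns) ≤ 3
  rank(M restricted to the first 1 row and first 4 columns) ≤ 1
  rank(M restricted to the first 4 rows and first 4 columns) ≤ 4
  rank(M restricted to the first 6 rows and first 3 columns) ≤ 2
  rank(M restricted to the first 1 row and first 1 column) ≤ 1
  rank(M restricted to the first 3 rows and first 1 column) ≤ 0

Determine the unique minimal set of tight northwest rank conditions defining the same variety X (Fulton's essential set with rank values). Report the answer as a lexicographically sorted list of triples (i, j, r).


Reconstructing r_w from the 13 given conditions:

  0 | 0 | 0 | 0 | 1 | 1 | 1 | 1
  0 | 0 | 0 | 0 | 1 | 2 | 2 | 2
  0 | 1 | 1 | 1 | 2 | 3 | 3 | 3
  1 | 2 | 2 | 2 | 3 | 4 | 4 | 4
  1 | 2 | 2 | 2 | 3 | 4 | 5 | 5
  1 | 2 | 2 | 2 | 3 | 4 | 5 | 6
  1 | 2 | 3 | 3 | 4 | 5 | 6 | 7
  1 | 2 | 3 | 4 | 5 | 6 | 7 | 8

so w = (5, 6, 2, 1, 7, 8, 3, 4).

ℓ(w)=13; the 3 essential cells (i,j,r):

[(2, 4, 0), (3, 1, 0), (6, 4, 2)]


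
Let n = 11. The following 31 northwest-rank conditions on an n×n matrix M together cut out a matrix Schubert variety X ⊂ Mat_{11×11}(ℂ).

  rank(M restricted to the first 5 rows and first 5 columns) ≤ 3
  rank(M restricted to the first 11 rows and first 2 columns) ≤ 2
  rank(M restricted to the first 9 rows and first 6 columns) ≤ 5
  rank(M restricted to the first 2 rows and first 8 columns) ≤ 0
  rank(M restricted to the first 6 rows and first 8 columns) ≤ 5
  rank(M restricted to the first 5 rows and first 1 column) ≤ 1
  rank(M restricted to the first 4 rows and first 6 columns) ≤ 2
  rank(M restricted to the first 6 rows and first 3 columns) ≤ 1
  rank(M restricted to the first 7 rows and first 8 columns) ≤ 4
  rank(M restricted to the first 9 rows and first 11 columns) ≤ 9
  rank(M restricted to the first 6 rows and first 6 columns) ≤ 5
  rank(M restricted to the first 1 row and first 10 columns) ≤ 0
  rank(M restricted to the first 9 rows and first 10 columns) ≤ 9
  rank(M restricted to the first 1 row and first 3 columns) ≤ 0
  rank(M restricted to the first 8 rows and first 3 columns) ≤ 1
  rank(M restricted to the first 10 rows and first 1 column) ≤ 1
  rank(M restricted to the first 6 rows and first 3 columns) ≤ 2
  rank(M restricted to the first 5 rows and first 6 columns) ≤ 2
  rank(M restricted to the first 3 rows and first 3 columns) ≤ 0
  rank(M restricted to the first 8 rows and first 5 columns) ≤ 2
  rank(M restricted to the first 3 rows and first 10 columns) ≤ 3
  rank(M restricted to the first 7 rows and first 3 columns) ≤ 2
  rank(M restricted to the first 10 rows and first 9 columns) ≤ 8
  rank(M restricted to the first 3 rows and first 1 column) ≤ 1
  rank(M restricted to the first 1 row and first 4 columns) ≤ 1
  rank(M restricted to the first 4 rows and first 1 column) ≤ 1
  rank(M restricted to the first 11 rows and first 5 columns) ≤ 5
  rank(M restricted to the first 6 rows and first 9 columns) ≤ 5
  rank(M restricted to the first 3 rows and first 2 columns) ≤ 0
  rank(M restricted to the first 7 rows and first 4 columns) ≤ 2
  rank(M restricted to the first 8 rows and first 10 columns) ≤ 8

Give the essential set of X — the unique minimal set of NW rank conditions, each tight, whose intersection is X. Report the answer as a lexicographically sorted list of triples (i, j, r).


The tightest implied rank at each (i,j), from the 31 conditions:

  row 1: 0, 0, 0, 0, 0, 0, 0, 0, 0, 0, 1
  row 2: 0, 0, 0, 0, 0, 0, 0, 0, 1, 1, 2
  row 3: 0, 0, 0, 1, 1, 1, 1, 1, 2, 2, 3
  row 4: 1, 1, 1, 2, 2, 2, 2, 2, 3, 3, 4
  row 5: 1, 1, 1, 2, 2, 2, 3, 3, 4, 4, 5
  row 6: 1, 1, 1, 2, 2, 3, 4, 4, 5, 5, 6
  row 7: 1, 1, 1, 2, 2, 3, 4, 4, 5, 6, 7
  row 8: 1, 1, 1, 2, 2, 3, 4, 5, 6, 7, 8
  row 9: 1, 2, 2, 3, 3, 4, 5, 6, 7, 8, 9
  row 10: 1, 2, 3, 4, 4, 5, 6, 7, 8, 9, 10
  row 11: 1, 2, 3, 4, 5, 6, 7, 8, 9, 10, 11

giving w = (11, 9, 4, 1, 7, 6, 10, 8, 2, 3, 5) via Δ²R.

Rothe diagram D(w) (35 cells), 7 SE-corners (essential conditions):

[(1, 10, 0), (2, 8, 0), (3, 3, 0), (5, 6, 2), (7, 8, 4), (8, 3, 1), (8, 5, 2)]


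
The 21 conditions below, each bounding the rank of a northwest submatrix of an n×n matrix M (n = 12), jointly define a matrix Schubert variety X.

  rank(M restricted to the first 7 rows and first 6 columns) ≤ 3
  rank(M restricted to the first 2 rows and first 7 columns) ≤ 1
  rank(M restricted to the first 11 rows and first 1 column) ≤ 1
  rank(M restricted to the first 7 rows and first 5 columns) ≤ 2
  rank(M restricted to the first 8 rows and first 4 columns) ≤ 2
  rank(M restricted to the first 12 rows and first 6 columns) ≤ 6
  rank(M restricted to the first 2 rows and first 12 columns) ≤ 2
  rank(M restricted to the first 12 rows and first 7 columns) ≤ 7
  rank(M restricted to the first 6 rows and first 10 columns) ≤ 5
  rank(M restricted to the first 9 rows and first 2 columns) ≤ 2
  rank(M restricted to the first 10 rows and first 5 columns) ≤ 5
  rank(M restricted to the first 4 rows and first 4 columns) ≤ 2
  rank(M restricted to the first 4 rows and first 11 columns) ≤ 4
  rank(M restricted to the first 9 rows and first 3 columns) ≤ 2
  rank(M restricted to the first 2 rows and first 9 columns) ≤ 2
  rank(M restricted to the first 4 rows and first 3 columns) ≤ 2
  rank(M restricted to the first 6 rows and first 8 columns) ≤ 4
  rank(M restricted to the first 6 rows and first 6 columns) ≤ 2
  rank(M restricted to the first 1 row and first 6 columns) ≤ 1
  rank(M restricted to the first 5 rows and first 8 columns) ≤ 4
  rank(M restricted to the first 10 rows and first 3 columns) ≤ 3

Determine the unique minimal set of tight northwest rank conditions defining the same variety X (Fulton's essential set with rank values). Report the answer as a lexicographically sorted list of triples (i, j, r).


Recovering R(i,j) via the rank-extension bound from the 21 conditions:

  row 1: 1 | 1 | 1 | 1 | 1 | 1 | 1 | 1 | 1 | 1 | 1 | 1
  row 2: 1 | 1 | 1 | 1 | 1 | 1 | 1 | 2 | 2 | 2 | 2 | 2
  row 3: 1 | 2 | 2 | 2 | 2 | 2 | 2 | 3 | 3 | 3 | 3 | 3
  row 4: 1 | 2 | 2 | 2 | 2 | 2 | 3 | 4 | 4 | 4 | 4 | 4
  row 5: 1 | 2 | 2 | 2 | 2 | 2 | 3 | 4 | 5 | 5 | 5 | 5
  row 6: 1 | 2 | 2 | 2 | 2 | 2 | 3 | 4 | 5 | 5 | 6 | 6
  row 7: 1 | 2 | 2 | 2 | 2 | 3 | 4 | 5 | 6 | 6 | 7 | 7
  row 8: 1 | 2 | 2 | 2 | 3 | 4 | 5 | 6 | 7 | 7 | 8 | 8
  row 9: 1 | 2 | 2 | 3 | 4 | 5 | 6 | 7 | 8 | 8 | 9 | 9
  row 10: 1 | 2 | 3 | 4 | 5 | 6 | 7 | 8 | 9 | 9 | 10 | 10
  row 11: 1 | 2 | 3 | 4 | 5 | 6 | 7 | 8 | 9 | 10 | 11 | 11
  row 12: 1 | 2 | 3 | 4 | 5 | 6 | 7 | 8 | 9 | 10 | 11 | 12

giving w = (1, 8, 2, 7, 9, 11, 6, 5, 4, 3, 10, 12) via Δ²R.

ℓ(w)=25; the 6 essential cells (i,j,r):

[(2, 7, 1), (6, 6, 2), (6, 10, 5), (7, 5, 2), (8, 4, 2), (9, 3, 2)]


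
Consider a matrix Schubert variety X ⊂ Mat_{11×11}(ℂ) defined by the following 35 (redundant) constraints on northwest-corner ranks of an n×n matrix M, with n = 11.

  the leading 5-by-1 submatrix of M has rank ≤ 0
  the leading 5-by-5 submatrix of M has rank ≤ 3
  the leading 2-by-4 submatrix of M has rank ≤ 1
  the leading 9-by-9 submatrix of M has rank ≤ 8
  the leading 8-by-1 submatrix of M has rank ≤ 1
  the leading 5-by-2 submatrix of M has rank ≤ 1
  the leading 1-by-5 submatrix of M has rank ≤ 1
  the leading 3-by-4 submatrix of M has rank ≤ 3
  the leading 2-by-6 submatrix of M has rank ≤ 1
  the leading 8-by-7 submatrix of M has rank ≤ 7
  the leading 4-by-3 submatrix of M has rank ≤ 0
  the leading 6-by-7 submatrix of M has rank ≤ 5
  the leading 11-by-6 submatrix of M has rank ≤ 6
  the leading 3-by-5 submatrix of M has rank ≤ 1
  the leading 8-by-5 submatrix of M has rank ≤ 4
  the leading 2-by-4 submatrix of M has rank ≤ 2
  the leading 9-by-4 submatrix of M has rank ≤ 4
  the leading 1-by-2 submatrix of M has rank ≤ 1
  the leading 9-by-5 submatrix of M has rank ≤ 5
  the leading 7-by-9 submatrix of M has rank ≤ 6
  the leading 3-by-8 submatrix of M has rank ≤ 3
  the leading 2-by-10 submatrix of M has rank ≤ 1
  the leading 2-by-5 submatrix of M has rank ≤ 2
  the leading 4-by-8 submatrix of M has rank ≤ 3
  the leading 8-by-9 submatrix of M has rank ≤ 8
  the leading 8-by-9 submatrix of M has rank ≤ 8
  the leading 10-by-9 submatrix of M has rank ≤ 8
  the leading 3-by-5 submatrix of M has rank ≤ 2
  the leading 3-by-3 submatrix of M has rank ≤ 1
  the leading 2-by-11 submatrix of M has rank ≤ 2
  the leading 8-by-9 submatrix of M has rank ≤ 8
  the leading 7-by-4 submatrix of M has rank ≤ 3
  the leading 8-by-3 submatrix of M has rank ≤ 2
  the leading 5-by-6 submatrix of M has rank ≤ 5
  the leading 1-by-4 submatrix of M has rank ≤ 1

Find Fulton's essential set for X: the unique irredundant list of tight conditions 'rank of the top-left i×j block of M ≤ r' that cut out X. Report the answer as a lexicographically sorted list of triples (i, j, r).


The tightest implied rank at each (i,j), from the 35 conditions:

  row 1: 0 | 0 | 0 | 1 | 1 | 1 | 1 | 1 | 1 | 1 | 1
  row 2: 0 | 0 | 0 | 1 | 1 | 1 | 1 | 1 | 1 | 1 | 2
  row 3: 0 | 0 | 0 | 1 | 1 | 2 | 2 | 2 | 2 | 2 | 3
  row 4: 0 | 0 | 0 | 1 | 2 | 3 | 3 | 3 | 3 | 3 | 4
  row 5: 0 | 1 | 1 | 2 | 3 | 4 | 4 | 4 | 4 | 4 | 5
  row 6: 1 | 2 | 2 | 3 | 4 | 5 | 5 | 5 | 5 | 5 | 6
  row 7: 1 | 2 | 2 | 3 | 4 | 5 | 6 | 6 | 6 | 6 | 7
  row 8: 1 | 2 | 2 | 3 | 4 | 5 | 6 | 7 | 7 | 7 | 8
  row 9: 1 | 2 | 3 | 4 | 5 | 6 | 7 | 8 | 8 | 8 | 9
  row 10: 1 | 2 | 3 | 4 | 5 | 6 | 7 | 8 | 8 | 9 | 10
  row 11: 1 | 2 | 3 | 4 | 5 | 6 | 7 | 8 | 9 | 10 | 11

so w = (4, 11, 6, 5, 2, 1, 7, 8, 3, 10, 9).

6 SE-corners of the 23-cell Rothe diagram give Ess(w):

[(2, 10, 1), (3, 5, 1), (4, 3, 0), (5, 1, 0), (8, 3, 2), (10, 9, 8)]


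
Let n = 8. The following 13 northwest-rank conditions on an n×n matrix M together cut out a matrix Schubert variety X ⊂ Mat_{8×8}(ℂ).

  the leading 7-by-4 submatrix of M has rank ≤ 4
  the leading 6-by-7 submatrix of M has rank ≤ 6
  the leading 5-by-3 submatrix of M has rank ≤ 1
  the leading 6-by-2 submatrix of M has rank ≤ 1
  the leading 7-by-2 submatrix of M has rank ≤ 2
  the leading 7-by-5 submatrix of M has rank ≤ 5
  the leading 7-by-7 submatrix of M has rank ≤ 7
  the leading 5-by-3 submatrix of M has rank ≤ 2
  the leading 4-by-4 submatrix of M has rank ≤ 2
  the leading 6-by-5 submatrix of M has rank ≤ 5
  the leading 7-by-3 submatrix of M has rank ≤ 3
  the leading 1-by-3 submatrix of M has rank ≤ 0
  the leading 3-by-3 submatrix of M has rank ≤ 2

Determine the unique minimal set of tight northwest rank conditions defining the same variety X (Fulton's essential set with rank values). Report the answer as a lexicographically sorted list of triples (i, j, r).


The tightest implied rank at each (i,j), from the 13 conditions:

  0 0 0 1 1 1 1 1
  1 1 1 2 2 2 2 2
  1 1 1 2 3 3 3 3
  1 1 1 2 3 4 4 4
  1 1 1 2 3 4 5 5
  1 1 2 3 4 5 6 6
  1 2 3 4 5 6 7 7
  1 2 3 4 5 6 7 8

the unique w with this rank table is (4, 1, 5, 6, 7, 3, 2, 8).

Fulton essential set (3 of the 10 Rothe cells):

[(1, 3, 0), (5, 3, 1), (6, 2, 1)]


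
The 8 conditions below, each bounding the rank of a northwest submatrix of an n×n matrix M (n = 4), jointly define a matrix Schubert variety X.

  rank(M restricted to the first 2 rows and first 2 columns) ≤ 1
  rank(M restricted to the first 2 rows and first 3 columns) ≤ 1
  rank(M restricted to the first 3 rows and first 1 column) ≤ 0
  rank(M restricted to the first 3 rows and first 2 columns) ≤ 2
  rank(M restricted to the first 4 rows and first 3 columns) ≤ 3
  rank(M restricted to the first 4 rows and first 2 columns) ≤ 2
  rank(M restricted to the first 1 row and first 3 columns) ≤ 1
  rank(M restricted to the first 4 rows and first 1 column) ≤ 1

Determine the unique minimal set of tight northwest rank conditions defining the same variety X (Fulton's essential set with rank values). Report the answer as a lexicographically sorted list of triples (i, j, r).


Computing R[i][j] = min implied NW-rank bound (n=4, 8 conditions):

  i=1: 0 | 1 | 1 | 1
  i=2: 0 | 1 | 1 | 2
  i=3: 0 | 1 | 2 | 3
  i=4: 1 | 2 | 3 | 4

giving w = (2, 4, 3, 1) via Δ²R.

2 SE-corners of the 4-cell Rothe diagram give Ess(w):

[(2, 3, 1), (3, 1, 0)]


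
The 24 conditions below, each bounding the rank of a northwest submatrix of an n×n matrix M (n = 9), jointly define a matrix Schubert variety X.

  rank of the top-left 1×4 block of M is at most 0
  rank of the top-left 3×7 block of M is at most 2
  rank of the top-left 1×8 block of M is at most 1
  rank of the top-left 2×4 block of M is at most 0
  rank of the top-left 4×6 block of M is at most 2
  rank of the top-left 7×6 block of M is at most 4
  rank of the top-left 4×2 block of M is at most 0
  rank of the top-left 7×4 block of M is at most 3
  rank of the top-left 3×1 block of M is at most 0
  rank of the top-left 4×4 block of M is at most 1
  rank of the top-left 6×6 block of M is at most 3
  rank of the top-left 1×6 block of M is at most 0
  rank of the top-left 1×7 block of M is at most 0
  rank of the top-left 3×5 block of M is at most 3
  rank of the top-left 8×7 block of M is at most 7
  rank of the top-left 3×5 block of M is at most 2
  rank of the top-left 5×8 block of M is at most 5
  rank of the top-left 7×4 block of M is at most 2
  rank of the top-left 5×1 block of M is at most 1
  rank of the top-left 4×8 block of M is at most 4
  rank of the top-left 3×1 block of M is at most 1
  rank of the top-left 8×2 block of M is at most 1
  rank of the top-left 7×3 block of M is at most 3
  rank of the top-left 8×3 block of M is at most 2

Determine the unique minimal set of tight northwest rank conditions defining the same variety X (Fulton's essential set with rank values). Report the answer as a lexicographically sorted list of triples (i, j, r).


Computing R[i][j] = min implied NW-rank bound (n=9, 24 conditions):

  0 | 0 | 0 | 0 | 0 | 0 | 0 | 1 | 1
  0 | 0 | 0 | 0 | 1 | 1 | 1 | 2 | 2
  0 | 0 | 1 | 1 | 2 | 2 | 2 | 3 | 3
  0 | 0 | 1 | 1 | 2 | 2 | 3 | 4 | 4
  1 | 1 | 2 | 2 | 3 | 3 | 4 | 5 | 5
  1 | 1 | 2 | 2 | 3 | 3 | 4 | 5 | 6
  1 | 1 | 2 | 2 | 3 | 4 | 5 | 6 | 7
  1 | 1 | 2 | 3 | 4 | 5 | 6 | 7 | 8
  1 | 2 | 3 | 4 | 5 | 6 | 7 | 8 | 9

second differences of R give the permutation w = (8, 5, 3, 7, 1, 9, 6, 4, 2).

Fulton essential set (8 of the 23 Rothe cells):

[(1, 7, 0), (2, 4, 0), (4, 2, 0), (4, 4, 1), (4, 6, 2), (6, 6, 3), (7, 4, 2), (8, 2, 1)]


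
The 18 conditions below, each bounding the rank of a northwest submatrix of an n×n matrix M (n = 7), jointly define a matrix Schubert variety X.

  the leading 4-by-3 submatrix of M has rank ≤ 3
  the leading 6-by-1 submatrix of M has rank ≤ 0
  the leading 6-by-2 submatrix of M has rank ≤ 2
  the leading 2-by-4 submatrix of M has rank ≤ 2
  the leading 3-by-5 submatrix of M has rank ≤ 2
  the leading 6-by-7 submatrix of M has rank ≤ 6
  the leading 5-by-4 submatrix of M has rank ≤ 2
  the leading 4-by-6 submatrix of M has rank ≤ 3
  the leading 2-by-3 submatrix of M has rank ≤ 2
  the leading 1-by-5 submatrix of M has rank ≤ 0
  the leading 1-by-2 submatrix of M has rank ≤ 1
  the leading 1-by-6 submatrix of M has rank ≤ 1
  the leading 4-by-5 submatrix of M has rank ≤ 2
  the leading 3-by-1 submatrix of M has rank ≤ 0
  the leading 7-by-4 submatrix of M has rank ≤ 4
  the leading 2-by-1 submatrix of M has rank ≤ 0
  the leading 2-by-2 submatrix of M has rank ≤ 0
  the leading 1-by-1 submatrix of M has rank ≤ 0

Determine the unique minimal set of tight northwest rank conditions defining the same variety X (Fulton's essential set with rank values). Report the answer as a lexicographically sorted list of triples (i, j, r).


The tightest implied rank at each (i,j), from the 18 conditions:

  i=1: 0  0  0  0  0  1  1
  i=2: 0  0  1  1  1  2  2
  i=3: 0  1  2  2  2  3  3
  i=4: 0  1  2  2  2  3  4
  i=5: 0  1  2  2  3  4  5
  i=6: 0  1  2  3  4  5  6
  i=7: 1  2  3  4  5  6  7

reading off 1-entries of Δ²R: w = (6, 3, 2, 7, 5, 4, 1).

5 SE-corners of the 14-cell Rothe diagram give Ess(w):

[(1, 5, 0), (2, 2, 0), (4, 5, 2), (5, 4, 2), (6, 1, 0)]


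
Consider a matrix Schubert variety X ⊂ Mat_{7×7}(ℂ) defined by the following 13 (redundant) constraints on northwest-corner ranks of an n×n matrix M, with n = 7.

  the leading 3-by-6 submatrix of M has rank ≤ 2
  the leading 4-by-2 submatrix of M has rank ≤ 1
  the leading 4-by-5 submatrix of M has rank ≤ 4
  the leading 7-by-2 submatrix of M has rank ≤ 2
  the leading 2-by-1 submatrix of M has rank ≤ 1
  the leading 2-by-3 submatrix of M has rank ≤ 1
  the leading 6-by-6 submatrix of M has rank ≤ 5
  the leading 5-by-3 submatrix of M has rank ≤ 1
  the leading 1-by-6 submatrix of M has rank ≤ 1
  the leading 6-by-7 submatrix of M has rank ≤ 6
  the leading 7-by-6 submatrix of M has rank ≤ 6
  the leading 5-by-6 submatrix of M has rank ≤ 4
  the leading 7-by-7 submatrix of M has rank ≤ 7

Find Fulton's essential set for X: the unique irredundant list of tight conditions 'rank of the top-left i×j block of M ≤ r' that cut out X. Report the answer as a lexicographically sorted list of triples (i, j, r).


Computing R[i][j] = min implied NW-rank bound (n=7, 13 conditions):

  row 1: 1, 1, 1, 1, 1, 1, 1
  row 2: 1, 1, 1, 2, 2, 2, 2
  row 3: 1, 1, 1, 2, 2, 2, 3
  row 4: 1, 1, 1, 2, 3, 3, 4
  row 5: 1, 1, 1, 2, 3, 4, 5
  row 6: 1, 2, 2, 3, 4, 5, 6
  row 7: 1, 2, 3, 4, 5, 6, 7

second differences of R give the permutation w = (1, 4, 7, 5, 6, 2, 3).

Rothe diagram D(w) (10 cells), 2 SE-corners (essential conditions):

[(3, 6, 2), (5, 3, 1)]


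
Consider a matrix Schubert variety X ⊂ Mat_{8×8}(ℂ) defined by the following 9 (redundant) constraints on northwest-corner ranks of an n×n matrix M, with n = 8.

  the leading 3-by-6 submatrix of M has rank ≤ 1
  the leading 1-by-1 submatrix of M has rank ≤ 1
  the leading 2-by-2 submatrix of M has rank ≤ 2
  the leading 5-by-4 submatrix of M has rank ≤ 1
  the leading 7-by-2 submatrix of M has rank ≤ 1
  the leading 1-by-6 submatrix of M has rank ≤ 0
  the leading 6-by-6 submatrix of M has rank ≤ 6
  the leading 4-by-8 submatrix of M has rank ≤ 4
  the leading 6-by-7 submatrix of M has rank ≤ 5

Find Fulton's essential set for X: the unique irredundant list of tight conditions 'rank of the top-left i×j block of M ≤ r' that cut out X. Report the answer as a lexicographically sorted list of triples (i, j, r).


Propagating the 9 rank bounds to every northwest block:

  0 | 0 | 0 | 0 | 0 | 0 | 1 | 1
  1 | 1 | 1 | 1 | 1 | 1 | 2 | 2
  1 | 1 | 1 | 1 | 1 | 1 | 2 | 3
  1 | 1 | 1 | 1 | 2 | 2 | 3 | 4
  1 | 1 | 1 | 1 | 2 | 3 | 4 | 5
  1 | 1 | 2 | 2 | 3 | 4 | 5 | 6
  1 | 1 | 2 | 3 | 4 | 5 | 6 | 7
  1 | 2 | 3 | 4 | 5 | 6 | 7 | 8

the unique w with this rank table is (7, 1, 8, 5, 6, 3, 4, 2).

4 SE-corners of the 19-cell Rothe diagram give Ess(w):

[(1, 6, 0), (3, 6, 1), (5, 4, 1), (7, 2, 1)]


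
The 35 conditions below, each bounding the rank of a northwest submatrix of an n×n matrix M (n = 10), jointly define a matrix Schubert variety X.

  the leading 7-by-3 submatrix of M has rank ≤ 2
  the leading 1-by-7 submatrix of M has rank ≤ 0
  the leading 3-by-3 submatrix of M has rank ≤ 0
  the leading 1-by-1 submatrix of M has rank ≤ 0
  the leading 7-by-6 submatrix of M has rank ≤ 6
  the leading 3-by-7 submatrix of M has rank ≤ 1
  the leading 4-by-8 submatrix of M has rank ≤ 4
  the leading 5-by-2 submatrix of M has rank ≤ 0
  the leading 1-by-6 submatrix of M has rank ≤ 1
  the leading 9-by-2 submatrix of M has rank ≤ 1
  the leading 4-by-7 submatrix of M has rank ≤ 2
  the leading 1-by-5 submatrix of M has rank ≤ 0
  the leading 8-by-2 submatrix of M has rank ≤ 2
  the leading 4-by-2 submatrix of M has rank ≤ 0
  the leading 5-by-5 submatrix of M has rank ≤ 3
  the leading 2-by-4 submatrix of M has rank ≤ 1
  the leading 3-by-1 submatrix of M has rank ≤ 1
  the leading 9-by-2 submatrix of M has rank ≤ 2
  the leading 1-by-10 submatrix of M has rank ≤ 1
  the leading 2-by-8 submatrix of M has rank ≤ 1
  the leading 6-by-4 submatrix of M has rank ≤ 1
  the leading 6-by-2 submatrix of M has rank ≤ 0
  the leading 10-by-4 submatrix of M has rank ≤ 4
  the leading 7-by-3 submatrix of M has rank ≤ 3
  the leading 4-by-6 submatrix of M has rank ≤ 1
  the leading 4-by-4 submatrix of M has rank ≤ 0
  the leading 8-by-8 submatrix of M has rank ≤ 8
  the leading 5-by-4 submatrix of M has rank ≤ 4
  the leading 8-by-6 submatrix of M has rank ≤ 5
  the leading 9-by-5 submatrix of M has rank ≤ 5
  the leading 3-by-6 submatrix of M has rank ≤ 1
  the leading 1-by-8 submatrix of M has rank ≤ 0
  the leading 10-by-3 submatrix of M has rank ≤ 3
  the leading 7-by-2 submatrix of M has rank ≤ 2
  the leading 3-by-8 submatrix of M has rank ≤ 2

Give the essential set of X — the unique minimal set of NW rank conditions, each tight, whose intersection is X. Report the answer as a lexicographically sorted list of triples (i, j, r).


Recovering R(i,j) via the rank-extension bound from the 35 conditions:

  0 0 0 0 0 0 0 0 1 1
  0 0 0 0 1 1 1 1 2 2
  0 0 0 0 1 1 1 2 3 3
  0 0 0 0 1 1 2 3 4 4
  0 0 1 1 2 2 3 4 5 5
  0 0 1 1 2 3 4 5 6 6
  1 1 2 2 3 4 5 6 7 7
  1 1 2 3 4 5 6 7 8 8
  1 1 2 3 4 5 6 7 8 9
  1 2 3 4 5 6 7 8 9 10

the unique w with this rank table is (9, 5, 8, 7, 3, 6, 1, 4, 10, 2).

ℓ(w)=30; the 7 essential cells (i,j,r):

[(1, 8, 0), (3, 7, 1), (4, 4, 0), (4, 6, 1), (6, 2, 0), (6, 4, 1), (9, 2, 1)]


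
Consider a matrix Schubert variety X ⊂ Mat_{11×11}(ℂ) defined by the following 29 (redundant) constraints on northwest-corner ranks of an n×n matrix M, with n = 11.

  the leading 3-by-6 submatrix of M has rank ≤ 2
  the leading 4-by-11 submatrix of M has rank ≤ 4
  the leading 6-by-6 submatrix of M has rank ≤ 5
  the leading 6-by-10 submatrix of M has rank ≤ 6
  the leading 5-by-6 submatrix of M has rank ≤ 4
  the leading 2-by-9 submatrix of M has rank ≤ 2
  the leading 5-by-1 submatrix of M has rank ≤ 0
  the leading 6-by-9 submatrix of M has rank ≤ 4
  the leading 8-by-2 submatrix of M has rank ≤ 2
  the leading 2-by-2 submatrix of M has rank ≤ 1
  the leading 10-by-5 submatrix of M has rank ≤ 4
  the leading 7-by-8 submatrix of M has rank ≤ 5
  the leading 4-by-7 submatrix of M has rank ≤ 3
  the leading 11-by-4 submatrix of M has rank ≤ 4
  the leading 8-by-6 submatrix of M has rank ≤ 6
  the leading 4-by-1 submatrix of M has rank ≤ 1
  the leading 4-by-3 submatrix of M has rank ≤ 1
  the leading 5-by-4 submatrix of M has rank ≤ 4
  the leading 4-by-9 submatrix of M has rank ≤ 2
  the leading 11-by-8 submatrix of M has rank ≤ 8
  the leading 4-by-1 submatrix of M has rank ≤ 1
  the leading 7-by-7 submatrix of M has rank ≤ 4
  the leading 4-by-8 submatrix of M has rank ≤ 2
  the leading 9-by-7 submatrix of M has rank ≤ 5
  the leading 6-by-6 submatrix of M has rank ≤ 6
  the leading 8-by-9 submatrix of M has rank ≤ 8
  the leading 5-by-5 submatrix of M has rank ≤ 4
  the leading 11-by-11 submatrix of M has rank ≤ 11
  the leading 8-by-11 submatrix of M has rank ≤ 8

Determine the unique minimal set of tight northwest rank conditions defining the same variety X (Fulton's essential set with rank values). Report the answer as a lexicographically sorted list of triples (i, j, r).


Computing R[i][j] = min implied NW-rank bound (n=11, 29 conditions):

  R[1]: 0 1 1 1 1 1 1 1 1 1 1
  R[2]: 0 1 1 2 2 2 2 2 2 2 2
  R[3]: 0 1 1 2 2 2 2 2 2 3 3
  R[4]: 0 1 1 2 2 2 2 2 2 3 4
  R[5]: 0 1 2 3 3 3 3 3 3 4 5
  R[6]: 1 2 3 4 4 4 4 4 4 5 6
  R[7]: 1 2 3 4 4 4 4 5 5 6 7
  R[8]: 1 2 3 4 4 5 5 6 6 7 8
  R[9]: 1 2 3 4 4 5 5 6 7 8 9
  R[10]: 1 2 3 4 4 5 6 7 8 9 10
  R[11]: 1 2 3 4 5 6 7 8 9 10 11

the unique w with this rank table is (2, 4, 10, 11, 3, 1, 8, 6, 9, 7, 5).

D(w) has 25 cells with 6 SE-corners; essential set:

[(4, 3, 1), (4, 9, 2), (5, 1, 0), (7, 7, 4), (9, 7, 5), (10, 5, 4)]


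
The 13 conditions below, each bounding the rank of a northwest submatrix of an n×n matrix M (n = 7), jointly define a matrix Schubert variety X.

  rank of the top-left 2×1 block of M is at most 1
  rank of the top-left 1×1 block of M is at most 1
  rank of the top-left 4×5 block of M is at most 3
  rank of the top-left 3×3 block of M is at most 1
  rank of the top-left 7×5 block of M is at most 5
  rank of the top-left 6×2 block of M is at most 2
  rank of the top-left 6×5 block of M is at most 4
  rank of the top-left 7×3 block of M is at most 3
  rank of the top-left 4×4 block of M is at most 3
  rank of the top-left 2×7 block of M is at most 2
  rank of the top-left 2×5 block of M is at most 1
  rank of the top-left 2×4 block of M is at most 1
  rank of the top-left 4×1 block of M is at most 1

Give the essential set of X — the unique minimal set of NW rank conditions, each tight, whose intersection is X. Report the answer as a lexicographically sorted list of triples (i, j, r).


Propagating the 13 rank bounds to every northwest block:

  i=1: 1  1  1  1  1  1  1
  i=2: 1  1  1  1  1  2  2
  i=3: 1  1  1  2  2  3  3
  i=4: 1  2  2  3  3  4  4
  i=5: 1  2  3  4  4  5  5
  i=6: 1  2  3  4  4  5  6
  i=7: 1  2  3  4  5  6  7

the unique w with this rank table is (1, 6, 4, 2, 3, 7, 5).

3 SE-corners of the 7-cell Rothe diagram give Ess(w):

[(2, 5, 1), (3, 3, 1), (6, 5, 4)]


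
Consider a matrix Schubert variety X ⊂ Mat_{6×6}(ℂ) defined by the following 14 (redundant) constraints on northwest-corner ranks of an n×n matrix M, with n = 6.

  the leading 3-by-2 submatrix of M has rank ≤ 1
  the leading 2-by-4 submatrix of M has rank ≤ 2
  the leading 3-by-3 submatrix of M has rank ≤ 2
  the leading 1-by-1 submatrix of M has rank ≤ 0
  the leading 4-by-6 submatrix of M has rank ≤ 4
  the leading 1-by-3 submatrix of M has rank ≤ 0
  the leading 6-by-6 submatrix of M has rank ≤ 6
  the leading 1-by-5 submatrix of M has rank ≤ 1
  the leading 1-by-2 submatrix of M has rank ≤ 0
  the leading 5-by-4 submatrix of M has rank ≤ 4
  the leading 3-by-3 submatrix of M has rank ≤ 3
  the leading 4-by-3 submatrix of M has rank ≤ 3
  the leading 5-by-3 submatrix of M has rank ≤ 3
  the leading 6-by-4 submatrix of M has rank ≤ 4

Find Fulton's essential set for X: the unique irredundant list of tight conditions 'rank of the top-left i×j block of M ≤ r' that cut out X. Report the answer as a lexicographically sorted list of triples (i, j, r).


Recovering R(i,j) via the rank-extension bound from the 14 conditions:

  i=1: 0, 0, 0, 1, 1, 1
  i=2: 1, 1, 1, 2, 2, 2
  i=3: 1, 1, 2, 3, 3, 3
  i=4: 1, 2, 3, 4, 4, 4
  i=5: 1, 2, 3, 4, 5, 5
  i=6: 1, 2, 3, 4, 5, 6

giving w = (4, 1, 3, 2, 5, 6) via Δ²R.

ℓ(w)=4; the 2 essential cells (i,j,r):

[(1, 3, 0), (3, 2, 1)]


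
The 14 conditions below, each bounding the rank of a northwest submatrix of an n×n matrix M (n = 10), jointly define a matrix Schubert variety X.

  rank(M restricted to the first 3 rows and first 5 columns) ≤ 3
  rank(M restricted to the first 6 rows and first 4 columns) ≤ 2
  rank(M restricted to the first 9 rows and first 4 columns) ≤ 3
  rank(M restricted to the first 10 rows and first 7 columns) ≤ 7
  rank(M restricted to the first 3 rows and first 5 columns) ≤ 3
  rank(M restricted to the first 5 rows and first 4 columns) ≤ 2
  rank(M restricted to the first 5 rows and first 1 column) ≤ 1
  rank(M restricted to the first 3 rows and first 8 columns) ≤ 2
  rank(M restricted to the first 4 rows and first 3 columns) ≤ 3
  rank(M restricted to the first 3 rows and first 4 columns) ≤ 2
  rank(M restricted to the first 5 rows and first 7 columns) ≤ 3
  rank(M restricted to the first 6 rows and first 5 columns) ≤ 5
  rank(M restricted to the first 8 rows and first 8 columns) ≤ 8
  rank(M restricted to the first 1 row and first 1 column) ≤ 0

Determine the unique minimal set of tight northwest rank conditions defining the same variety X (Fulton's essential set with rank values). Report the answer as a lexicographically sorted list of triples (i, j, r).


Reconstructing r_w from the 14 given conditions:

  0 1 1 1 1 1 1 1 1 1
  1 2 2 2 2 2 2 2 2 2
  1 2 2 2 2 2 2 2 3 3
  1 2 2 2 3 3 3 3 4 4
  1 2 2 2 3 3 3 4 5 5
  1 2 2 2 3 4 4 5 6 6
  1 2 3 3 4 5 5 6 7 7
  1 2 3 3 4 5 6 7 8 8
  1 2 3 3 4 5 6 7 8 9
  1 2 3 4 5 6 7 8 9 10

hence w(1..10) = (2, 1, 9, 5, 8, 6, 3, 7, 10, 4).

5 SE-corners of the 17-cell Rothe diagram give Ess(w):

[(1, 1, 0), (3, 8, 2), (5, 7, 3), (6, 4, 2), (9, 4, 3)]


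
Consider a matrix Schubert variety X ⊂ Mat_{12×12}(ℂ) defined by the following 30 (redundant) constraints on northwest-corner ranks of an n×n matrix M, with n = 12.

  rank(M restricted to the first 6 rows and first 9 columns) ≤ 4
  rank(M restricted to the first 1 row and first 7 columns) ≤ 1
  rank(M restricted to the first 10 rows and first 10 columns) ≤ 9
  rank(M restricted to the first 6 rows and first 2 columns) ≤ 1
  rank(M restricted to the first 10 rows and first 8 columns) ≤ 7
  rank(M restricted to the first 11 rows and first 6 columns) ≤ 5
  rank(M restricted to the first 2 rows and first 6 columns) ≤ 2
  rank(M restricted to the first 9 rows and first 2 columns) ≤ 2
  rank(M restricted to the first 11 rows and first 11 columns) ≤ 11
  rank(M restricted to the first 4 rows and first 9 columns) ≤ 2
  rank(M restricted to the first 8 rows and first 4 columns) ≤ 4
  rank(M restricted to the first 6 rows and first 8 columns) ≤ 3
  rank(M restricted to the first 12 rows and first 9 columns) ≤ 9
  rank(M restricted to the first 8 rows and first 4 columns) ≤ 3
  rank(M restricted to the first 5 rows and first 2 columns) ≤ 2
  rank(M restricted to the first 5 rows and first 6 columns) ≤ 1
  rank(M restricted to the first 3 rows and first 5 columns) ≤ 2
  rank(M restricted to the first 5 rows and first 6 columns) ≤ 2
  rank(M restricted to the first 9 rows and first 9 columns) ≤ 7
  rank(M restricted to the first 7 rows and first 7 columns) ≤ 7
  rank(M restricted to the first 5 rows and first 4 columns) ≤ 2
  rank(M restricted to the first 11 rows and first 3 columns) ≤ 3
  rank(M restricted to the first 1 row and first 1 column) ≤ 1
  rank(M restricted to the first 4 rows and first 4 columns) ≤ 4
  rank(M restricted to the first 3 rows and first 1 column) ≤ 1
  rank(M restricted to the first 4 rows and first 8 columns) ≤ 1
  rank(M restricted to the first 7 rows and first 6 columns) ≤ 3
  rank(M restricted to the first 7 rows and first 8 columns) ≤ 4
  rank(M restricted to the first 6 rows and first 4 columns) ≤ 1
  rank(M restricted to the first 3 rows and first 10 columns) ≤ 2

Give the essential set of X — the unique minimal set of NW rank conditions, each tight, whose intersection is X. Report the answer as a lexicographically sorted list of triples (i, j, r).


Recovering R(i,j) via the rank-extension bound from the 30 conditions:

  1 1 1 1 1 1 1 1 1 1 1 1
  1 1 1 1 1 1 1 1 2 2 2 2
  1 1 1 1 1 1 1 1 2 2 3 3
  1 1 1 1 1 1 1 1 2 3 4 4
  1 1 1 1 1 1 2 2 3 4 5 5
  1 1 1 1 2 2 3 3 4 5 6 6
  1 2 2 2 3 3 4 4 5 6 7 7
  1 2 3 3 4 4 5 5 6 7 8 8
  1 2 3 4 5 5 6 6 7 8 9 9
  1 2 3 4 5 5 6 7 8 9 10 10
  1 2 3 4 5 5 6 7 8 9 10 11
  1 2 3 4 5 6 7 8 9 10 11 12

the unique w with this rank table is (1, 9, 11, 10, 7, 5, 2, 3, 4, 8, 12, 6).

D(w) has 32 cells with 5 SE-corners; essential set:

[(3, 10, 2), (4, 8, 1), (5, 6, 1), (6, 4, 1), (11, 6, 5)]


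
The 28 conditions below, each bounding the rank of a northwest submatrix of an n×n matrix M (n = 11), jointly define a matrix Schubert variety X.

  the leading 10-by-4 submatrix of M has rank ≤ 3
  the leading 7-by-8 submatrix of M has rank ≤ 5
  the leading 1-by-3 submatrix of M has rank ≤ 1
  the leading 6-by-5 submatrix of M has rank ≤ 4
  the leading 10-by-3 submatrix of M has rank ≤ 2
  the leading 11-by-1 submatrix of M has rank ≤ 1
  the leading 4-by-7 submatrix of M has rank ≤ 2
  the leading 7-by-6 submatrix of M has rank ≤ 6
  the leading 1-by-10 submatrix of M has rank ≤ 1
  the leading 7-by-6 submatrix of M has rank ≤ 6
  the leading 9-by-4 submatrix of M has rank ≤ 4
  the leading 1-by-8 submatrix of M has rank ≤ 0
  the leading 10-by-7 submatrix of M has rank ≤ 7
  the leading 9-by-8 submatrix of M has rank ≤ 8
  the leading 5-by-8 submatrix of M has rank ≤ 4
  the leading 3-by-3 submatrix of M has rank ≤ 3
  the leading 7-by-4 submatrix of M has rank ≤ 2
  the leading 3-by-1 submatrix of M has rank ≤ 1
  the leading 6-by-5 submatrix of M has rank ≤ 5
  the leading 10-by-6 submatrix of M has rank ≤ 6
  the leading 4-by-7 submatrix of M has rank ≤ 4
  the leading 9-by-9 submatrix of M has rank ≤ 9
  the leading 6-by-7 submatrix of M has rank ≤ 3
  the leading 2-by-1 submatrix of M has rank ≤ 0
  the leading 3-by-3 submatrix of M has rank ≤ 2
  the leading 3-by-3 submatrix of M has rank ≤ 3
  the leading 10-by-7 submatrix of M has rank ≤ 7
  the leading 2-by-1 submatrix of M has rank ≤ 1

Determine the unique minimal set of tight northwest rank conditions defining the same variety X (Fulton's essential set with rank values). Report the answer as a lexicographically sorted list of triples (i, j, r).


Recovering R(i,j) via the rank-extension bound from the 28 conditions:

  row 1: 0, 0, 0, 0, 0, 0, 0, 0, 1, 1, 1
  row 2: 0, 1, 1, 1, 1, 1, 1, 1, 2, 2, 2
  row 3: 1, 2, 2, 2, 2, 2, 2, 2, 3, 3, 3
  row 4: 1, 2, 2, 2, 2, 2, 2, 3, 4, 4, 4
  row 5: 1, 2, 2, 2, 3, 3, 3, 4, 5, 5, 5
  row 6: 1, 2, 2, 2, 3, 3, 3, 4, 5, 6, 6
  row 7: 1, 2, 2, 2, 3, 4, 4, 5, 6, 7, 7
  row 8: 1, 2, 2, 3, 4, 5, 5, 6, 7, 8, 8
  row 9: 1, 2, 2, 3, 4, 5, 6, 7, 8, 9, 9
  row 10: 1, 2, 2, 3, 4, 5, 6, 7, 8, 9, 10
  row 11: 1, 2, 3, 4, 5, 6, 7, 8, 9, 10, 11

giving w = (9, 2, 1, 8, 5, 10, 6, 4, 7, 11, 3) via Δ²R.

Rothe diagram D(w) (25 cells), 6 SE-corners (essential conditions):

[(1, 8, 0), (2, 1, 0), (4, 7, 2), (6, 7, 3), (7, 4, 2), (10, 3, 2)]


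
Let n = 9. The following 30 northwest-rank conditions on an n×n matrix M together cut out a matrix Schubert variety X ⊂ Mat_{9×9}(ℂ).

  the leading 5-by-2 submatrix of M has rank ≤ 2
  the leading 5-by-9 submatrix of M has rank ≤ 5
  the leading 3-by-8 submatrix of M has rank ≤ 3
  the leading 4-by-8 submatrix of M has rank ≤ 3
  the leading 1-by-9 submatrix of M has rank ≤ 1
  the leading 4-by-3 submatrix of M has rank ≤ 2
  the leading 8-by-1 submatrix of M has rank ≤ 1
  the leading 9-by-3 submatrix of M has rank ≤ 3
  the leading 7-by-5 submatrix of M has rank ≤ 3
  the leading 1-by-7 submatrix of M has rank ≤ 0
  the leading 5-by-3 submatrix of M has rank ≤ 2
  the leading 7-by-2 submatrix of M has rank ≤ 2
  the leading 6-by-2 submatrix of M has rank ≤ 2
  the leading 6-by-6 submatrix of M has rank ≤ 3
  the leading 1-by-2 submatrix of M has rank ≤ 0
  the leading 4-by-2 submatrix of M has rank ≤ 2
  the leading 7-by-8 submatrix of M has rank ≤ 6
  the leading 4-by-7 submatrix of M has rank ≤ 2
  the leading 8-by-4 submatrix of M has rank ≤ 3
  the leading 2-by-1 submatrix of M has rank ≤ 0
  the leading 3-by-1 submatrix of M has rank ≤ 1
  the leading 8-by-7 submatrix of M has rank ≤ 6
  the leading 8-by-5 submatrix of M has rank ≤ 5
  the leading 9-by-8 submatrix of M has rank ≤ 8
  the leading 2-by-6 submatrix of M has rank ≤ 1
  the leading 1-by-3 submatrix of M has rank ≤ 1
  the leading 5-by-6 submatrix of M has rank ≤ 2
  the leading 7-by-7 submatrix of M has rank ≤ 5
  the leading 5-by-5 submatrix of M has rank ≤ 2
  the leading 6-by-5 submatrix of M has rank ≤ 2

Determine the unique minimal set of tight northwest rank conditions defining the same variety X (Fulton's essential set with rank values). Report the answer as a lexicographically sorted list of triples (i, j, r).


Computing R[i][j] = min implied NW-rank bound (n=9, 30 conditions):

  i=1: 0, 0, 0, 0, 0, 0, 0, 1, 1
  i=2: 0, 1, 1, 1, 1, 1, 1, 2, 2
  i=3: 1, 2, 2, 2, 2, 2, 2, 3, 3
  i=4: 1, 2, 2, 2, 2, 2, 2, 3, 4
  i=5: 1, 2, 2, 2, 2, 2, 3, 4, 5
  i=6: 1, 2, 2, 2, 2, 3, 4, 5, 6
  i=7: 1, 2, 3, 3, 3, 4, 5, 6, 7
  i=8: 1, 2, 3, 3, 4, 5, 6, 7, 8
  i=9: 1, 2, 3, 4, 5, 6, 7, 8, 9

giving w = (8, 2, 1, 9, 7, 6, 3, 5, 4) via Δ²R.

|D(w)|=21, |Ess(w)|=6:

[(1, 7, 0), (2, 1, 0), (4, 7, 2), (5, 6, 2), (6, 5, 2), (8, 4, 3)]
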